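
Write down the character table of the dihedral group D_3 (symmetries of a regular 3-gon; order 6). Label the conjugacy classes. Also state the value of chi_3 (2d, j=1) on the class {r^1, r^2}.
Conjugacy classes: {e} of size 1, {r^1, r^2} of size 2, {s, sr, ..., sr^2} of size 3.
Character table:
  irrep \ class              {e} (size 1)  {r^1, r^2} (size 2)  {s, sr, ..., sr^2} (size 3)
  chi_1 (triv)               1             1                    1                          
  chi_2 (sign: r->1, s->-1)  1             1                    -1                         
  chi_3 (2d, j=1)            2             -1                   0                          

Spot check: chi_3 (2d, j=1) on {r^1, r^2} = -1.

Proof sketch: D_3 has order 2*3 = 6 with 3 conjugacy classes, hence 3 irreducibles. Sum of squared dims 1 + 1 + 4 = 6 = |G|. Linear characters come from the abelianisation; the 2-dimensional irreps have character r^k -> 2*cos(2*pi*j*k/3), reflections -> 0.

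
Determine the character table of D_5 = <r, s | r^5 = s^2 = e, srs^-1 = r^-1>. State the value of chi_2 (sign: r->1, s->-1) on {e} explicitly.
Conjugacy classes: {e} of size 1, {r^1, r^4} of size 2, {r^2, r^3} of size 2, {s, sr, ..., sr^4} of size 5.
Character table:
  irrep \ class              {e} (size 1)  {r^1, r^4} (size 2)  {r^2, r^3} (size 2)  {s, sr, ..., sr^4} (size 5)
  chi_1 (triv)               1             1                    1                    1                          
  chi_2 (sign: r->1, s->-1)  1             1                    1                    -1                         
  chi_3 (2d, j=1)            2             -1/2 + sqrt(5)/2     -sqrt(5)/2 - 1/2     0                          
  chi_4 (2d, j=2)            2             -sqrt(5)/2 - 1/2     -1/2 + sqrt(5)/2     0                          

Spot check: chi_2 (sign: r->1, s->-1) on {e} = 1.

Solution. D_5 has order 2*5 = 10 with 4 conjugacy classes, hence 4 irreducibles. Sum of squared dims 1 + 1 + 4 + 4 = 10 = |G|. Linear characters come from the abelianisation; the 2-dimensional irreps have character r^k -> 2*cos(2*pi*j*k/5), reflections -> 0.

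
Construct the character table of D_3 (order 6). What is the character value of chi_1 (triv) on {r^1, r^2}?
Conjugacy classes: {e} of size 1, {r^1, r^2} of size 2, {s, sr, ..., sr^2} of size 3.
Character table:
  irrep \ class              {e} (size 1)  {r^1, r^2} (size 2)  {s, sr, ..., sr^2} (size 3)
  chi_1 (triv)               1             1                    1                          
  chi_2 (sign: r->1, s->-1)  1             1                    -1                         
  chi_3 (2d, j=1)            2             -1                   0                          

Spot check: chi_1 (triv) on {r^1, r^2} = 1.

Derivation: D_3 has order 2*3 = 6 with 3 conjugacy classes, hence 3 irreducibles. Sum of squared dims 1 + 1 + 4 = 6 = |G|. Linear characters come from the abelianisation; the 2-dimensional irreps have character r^k -> 2*cos(2*pi*j*k/3), reflections -> 0.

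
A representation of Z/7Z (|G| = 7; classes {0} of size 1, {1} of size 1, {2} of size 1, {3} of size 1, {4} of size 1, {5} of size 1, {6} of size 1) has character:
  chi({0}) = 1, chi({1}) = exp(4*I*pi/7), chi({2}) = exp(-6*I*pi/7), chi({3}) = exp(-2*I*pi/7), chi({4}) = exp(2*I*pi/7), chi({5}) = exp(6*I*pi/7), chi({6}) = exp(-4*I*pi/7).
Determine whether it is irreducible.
Irreducible: <chi, chi> = 1.

Working: <chi, chi> = (1/|G|) sum_C |C| * |chi(C)|^2 = (1/7)[1*|1|^2 + 1*|exp(4*I*pi/7)|^2 + 1*|exp(-6*I*pi/7)|^2 + 1*|exp(-2*I*pi/7)|^2 + 1*|exp(2*I*pi/7)|^2 + 1*|exp(6*I*pi/7)|^2 + 1*|exp(-4*I*pi/7)|^2]
  = (1/7)[(1) + (1) + (1) + (1) + (1) + (1) + (1)] = 7/7 = 1.
(Exp terms are combined using exp(i*s)*conj(exp(i*t)) = exp(i*(s-t)), and sums of them are collapsed using the identity that for every m > 1 the m distinct m-th roots of unity sum to 0, e.g. 1 + exp(2*I*pi/3) + exp(-2*I*pi/3) = 0.)
A character is irreducible iff <chi, chi> = 1, so this representation is irreducible.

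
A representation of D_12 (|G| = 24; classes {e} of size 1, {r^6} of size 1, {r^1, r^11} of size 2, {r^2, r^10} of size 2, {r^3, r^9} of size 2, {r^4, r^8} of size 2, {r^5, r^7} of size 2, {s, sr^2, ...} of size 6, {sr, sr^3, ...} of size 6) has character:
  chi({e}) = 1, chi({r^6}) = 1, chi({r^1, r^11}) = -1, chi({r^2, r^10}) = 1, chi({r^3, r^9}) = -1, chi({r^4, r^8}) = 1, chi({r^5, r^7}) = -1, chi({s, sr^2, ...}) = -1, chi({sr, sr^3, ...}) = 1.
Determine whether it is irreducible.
Irreducible: <chi, chi> = 1.

Derivation: <chi, chi> = (1/|G|) sum_C |C| * |chi(C)|^2 = (1/24)[1*|1|^2 + 1*|1|^2 + 2*|-1|^2 + 2*|1|^2 + 2*|-1|^2 + 2*|1|^2 + 2*|-1|^2 + 6*|-1|^2 + 6*|1|^2]
  = (1/24)[(1) + (1) + (2) + (2) + (2) + (2) + (2) + (6) + (6)] = 24/24 = 1.
A character is irreducible iff <chi, chi> = 1, so this representation is irreducible.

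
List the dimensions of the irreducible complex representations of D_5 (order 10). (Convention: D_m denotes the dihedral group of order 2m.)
Dimensions: 1, 1, 2, 2

Justification: There are 4 irreducibles (= number of conjugacy classes). Their dimensions d_i satisfy sum d_i^2 = |G| = 10: 1 + 1 + 4 + 4 = 10.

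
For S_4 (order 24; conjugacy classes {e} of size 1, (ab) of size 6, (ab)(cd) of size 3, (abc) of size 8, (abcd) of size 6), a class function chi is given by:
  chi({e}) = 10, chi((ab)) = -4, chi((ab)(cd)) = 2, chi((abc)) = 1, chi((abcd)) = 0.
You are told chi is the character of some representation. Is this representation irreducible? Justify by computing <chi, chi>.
Not irreducible (reducible): <chi, chi> = 9 > 1.

Justification: <chi, chi> = (1/|G|) sum_C |C| * |chi(C)|^2 = (1/24)[1*|10|^2 + 6*|-4|^2 + 3*|2|^2 + 8*|1|^2 + 6*|0|^2]
  = (1/24)[(100) + (96) + (12) + (8) + (0)] = 216/24 = 9.
A character is irreducible iff <chi, chi> = 1, so this representation is reducible.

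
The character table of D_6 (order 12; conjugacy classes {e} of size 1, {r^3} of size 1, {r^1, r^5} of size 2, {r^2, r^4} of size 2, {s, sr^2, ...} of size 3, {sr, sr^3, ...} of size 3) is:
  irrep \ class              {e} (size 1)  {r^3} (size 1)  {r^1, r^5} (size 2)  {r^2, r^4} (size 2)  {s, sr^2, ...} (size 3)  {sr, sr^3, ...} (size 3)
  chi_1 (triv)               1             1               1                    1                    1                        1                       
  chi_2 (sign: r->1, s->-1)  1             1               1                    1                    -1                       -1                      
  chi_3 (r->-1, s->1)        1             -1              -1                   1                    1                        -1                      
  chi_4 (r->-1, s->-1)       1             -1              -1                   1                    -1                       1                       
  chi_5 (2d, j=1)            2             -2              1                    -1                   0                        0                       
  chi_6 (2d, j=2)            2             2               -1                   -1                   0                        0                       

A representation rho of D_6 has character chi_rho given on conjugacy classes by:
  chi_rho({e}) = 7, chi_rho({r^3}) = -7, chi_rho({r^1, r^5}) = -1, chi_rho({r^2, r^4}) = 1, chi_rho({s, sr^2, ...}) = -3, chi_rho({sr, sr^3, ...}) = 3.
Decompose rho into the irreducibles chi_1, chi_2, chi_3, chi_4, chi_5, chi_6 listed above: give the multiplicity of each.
Multiplicities: chi_1: 0, chi_2: 0, chi_3: 0, chi_4: 3, chi_5: 2, chi_6: 0.

Why: Use <chi_rho, chi> = (1/|G|) sum_C |C| * chi_rho(C) * conj(chi(C)) with |G| = 12 for each irreducible chi in the table:
  <chi_rho, chi_1> = (1/12)[1*(7)*conj(1) + 1*(-7)*conj(1) + 2*(-1)*conj(1) + 2*(1)*conj(1) + 3*(-3)*conj(1) + 3*(3)*conj(1)]
      = (1/12)[(7) + (-7) + (-2) + (2) + (-9) + (9)] = 0/12 = 0
  <chi_rho, chi_2> = (1/12)[1*(7)*conj(1) + 1*(-7)*conj(1) + 2*(-1)*conj(1) + 2*(1)*conj(1) + 3*(-3)*conj(-1) + 3*(3)*conj(-1)]
      = (1/12)[(7) + (-7) + (-2) + (2) + (9) + (-9)] = 0/12 = 0
  <chi_rho, chi_3> = (1/12)[1*(7)*conj(1) + 1*(-7)*conj(-1) + 2*(-1)*conj(-1) + 2*(1)*conj(1) + 3*(-3)*conj(1) + 3*(3)*conj(-1)]
      = (1/12)[(7) + (7) + (2) + (2) + (-9) + (-9)] = 0/12 = 0
  <chi_rho, chi_4> = (1/12)[1*(7)*conj(1) + 1*(-7)*conj(-1) + 2*(-1)*conj(-1) + 2*(1)*conj(1) + 3*(-3)*conj(-1) + 3*(3)*conj(1)]
      = (1/12)[(7) + (7) + (2) + (2) + (9) + (9)] = 36/12 = 3
  <chi_rho, chi_5> = (1/12)[1*(7)*conj(2) + 1*(-7)*conj(-2) + 2*(-1)*conj(1) + 2*(1)*conj(-1) + 3*(-3)*conj(0) + 3*(3)*conj(0)]
      = (1/12)[(14) + (14) + (-2) + (-2) + (0) + (0)] = 24/12 = 2
  <chi_rho, chi_6> = (1/12)[1*(7)*conj(2) + 1*(-7)*conj(2) + 2*(-1)*conj(-1) + 2*(1)*conj(-1) + 3*(-3)*conj(0) + 3*(3)*conj(0)]
      = (1/12)[(14) + (-14) + (2) + (-2) + (0) + (0)] = 0/12 = 0
Dimension check: dim(rho) = sum (mult * dim) = 0*1 + 0*1 + 0*1 + 3*1 + 2*2 + 0*2 = 7 = chi_rho(e) = 7.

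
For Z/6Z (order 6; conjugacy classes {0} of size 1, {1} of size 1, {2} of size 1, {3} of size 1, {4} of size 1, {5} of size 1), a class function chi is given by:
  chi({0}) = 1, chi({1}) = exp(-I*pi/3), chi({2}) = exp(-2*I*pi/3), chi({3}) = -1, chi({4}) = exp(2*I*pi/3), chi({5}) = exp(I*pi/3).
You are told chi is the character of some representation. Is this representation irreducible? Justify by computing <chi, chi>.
Irreducible: <chi, chi> = 1.

Solution. <chi, chi> = (1/|G|) sum_C |C| * |chi(C)|^2 = (1/6)[1*|1|^2 + 1*|exp(-I*pi/3)|^2 + 1*|exp(-2*I*pi/3)|^2 + 1*|-1|^2 + 1*|exp(2*I*pi/3)|^2 + 1*|exp(I*pi/3)|^2]
  = (1/6)[(1) + (1) + (1) + (1) + (1) + (1)] = 6/6 = 1.
(Exp terms are combined using exp(i*s)*conj(exp(i*t)) = exp(i*(s-t)), and sums of them are collapsed using the identity that for every m > 1 the m distinct m-th roots of unity sum to 0, e.g. 1 + exp(2*I*pi/3) + exp(-2*I*pi/3) = 0.)
A character is irreducible iff <chi, chi> = 1, so this representation is irreducible.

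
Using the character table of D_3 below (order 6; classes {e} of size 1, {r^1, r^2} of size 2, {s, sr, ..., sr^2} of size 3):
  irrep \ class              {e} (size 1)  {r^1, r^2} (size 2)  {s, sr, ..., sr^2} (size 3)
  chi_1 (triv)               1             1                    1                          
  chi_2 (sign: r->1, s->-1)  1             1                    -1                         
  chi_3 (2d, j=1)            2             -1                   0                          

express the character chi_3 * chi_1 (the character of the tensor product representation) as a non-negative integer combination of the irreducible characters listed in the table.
chi_3 tensor chi_1 = chi_3 (all other irreducibles have multiplicity 0).

Justification: The character of a tensor product is the pointwise product (chi_3 * chi_1)(C) = chi_3(C) * chi_1(C):
  {e}: (2)*(1), {r^1, r^2}: (-1)*(1), {s, sr, ..., sr^2}: (0)*(1)
so (chi_3 * chi_1) takes values
  {e} -> 2, {r^1, r^2} -> -1, {s, sr, ..., sr^2} -> 0.
Now take the inner product of this character with each irreducible chi from the table, <chi_3*chi_1, chi> = (1/6) sum_C |C| (chi_3*chi_1)(C) conj(chi(C)):
  <chi_3*chi_1, chi_1> = (1/6)[1*(2)*conj(1) + 2*(-1)*conj(1) + 3*(0)*conj(1)]
      = (1/6)[(2) + (-2) + (0)] = 0/6 = 0
  <chi_3*chi_1, chi_2> = (1/6)[1*(2)*conj(1) + 2*(-1)*conj(1) + 3*(0)*conj(-1)]
      = (1/6)[(2) + (-2) + (0)] = 0/6 = 0
  <chi_3*chi_1, chi_3> = (1/6)[1*(2)*conj(2) + 2*(-1)*conj(-1) + 3*(0)*conj(0)]
      = (1/6)[(4) + (2) + (0)] = 6/6 = 1
Hence the multiplicities are chi_3: 1. Dimension check: dim(chi_3)*dim(chi_1) = 2*1 = 2 and sum (mult * dim) = 1*2 = 2.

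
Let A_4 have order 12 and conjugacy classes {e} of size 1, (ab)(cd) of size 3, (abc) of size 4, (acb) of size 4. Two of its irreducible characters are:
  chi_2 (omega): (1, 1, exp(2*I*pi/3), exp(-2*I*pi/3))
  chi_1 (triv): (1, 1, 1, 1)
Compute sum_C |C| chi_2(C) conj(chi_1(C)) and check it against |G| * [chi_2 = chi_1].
Sum = 0; so <chi_2, chi_1> = 0 (distinct irreducibles are orthogonal).

Justification: Compute term by term over conjugacy classes (|C| * chi_2(C) * conj(chi_1(C))):
  1*(1)*conj(1) + 3*(1)*conj(1) + 4*(exp(2*I*pi/3))*conj(1) + 4*(exp(-2*I*pi/3))*conj(1)
  = (1) + (3) + (4*exp(2*I*pi/3)) + (4*exp(-2*I*pi/3))
  = 0.
(Exp terms are combined using exp(i*s)*conj(exp(i*t)) = exp(i*(s-t)), and sums of them are collapsed using the identity that for every m > 1 the m distinct m-th roots of unity sum to 0, e.g. 1 + exp(2*I*pi/3) + exp(-2*I*pi/3) = 0.)
Dividing by |G| = 12 gives 0/12 = 0, matching the row-orthogonality relation <chi_2, chi_1> = [chi_2 = chi_1].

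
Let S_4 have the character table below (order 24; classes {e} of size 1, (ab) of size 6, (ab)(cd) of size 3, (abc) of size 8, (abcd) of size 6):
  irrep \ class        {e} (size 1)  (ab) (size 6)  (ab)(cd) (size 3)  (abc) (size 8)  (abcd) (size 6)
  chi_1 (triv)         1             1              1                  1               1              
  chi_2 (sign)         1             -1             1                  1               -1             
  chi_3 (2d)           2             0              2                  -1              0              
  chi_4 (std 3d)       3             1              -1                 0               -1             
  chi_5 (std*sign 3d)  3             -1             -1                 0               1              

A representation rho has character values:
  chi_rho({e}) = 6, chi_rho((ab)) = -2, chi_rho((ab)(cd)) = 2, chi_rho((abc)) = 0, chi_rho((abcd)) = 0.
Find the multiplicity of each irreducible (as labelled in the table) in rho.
Multiplicities: chi_1: 0, chi_2: 1, chi_3: 1, chi_4: 0, chi_5: 1.

Working: Use <chi_rho, chi> = (1/|G|) sum_C |C| * chi_rho(C) * conj(chi(C)) with |G| = 24 for each irreducible chi in the table:
  <chi_rho, chi_1> = (1/24)[1*(6)*conj(1) + 6*(-2)*conj(1) + 3*(2)*conj(1) + 8*(0)*conj(1) + 6*(0)*conj(1)]
      = (1/24)[(6) + (-12) + (6) + (0) + (0)] = 0/24 = 0
  <chi_rho, chi_2> = (1/24)[1*(6)*conj(1) + 6*(-2)*conj(-1) + 3*(2)*conj(1) + 8*(0)*conj(1) + 6*(0)*conj(-1)]
      = (1/24)[(6) + (12) + (6) + (0) + (0)] = 24/24 = 1
  <chi_rho, chi_3> = (1/24)[1*(6)*conj(2) + 6*(-2)*conj(0) + 3*(2)*conj(2) + 8*(0)*conj(-1) + 6*(0)*conj(0)]
      = (1/24)[(12) + (0) + (12) + (0) + (0)] = 24/24 = 1
  <chi_rho, chi_4> = (1/24)[1*(6)*conj(3) + 6*(-2)*conj(1) + 3*(2)*conj(-1) + 8*(0)*conj(0) + 6*(0)*conj(-1)]
      = (1/24)[(18) + (-12) + (-6) + (0) + (0)] = 0/24 = 0
  <chi_rho, chi_5> = (1/24)[1*(6)*conj(3) + 6*(-2)*conj(-1) + 3*(2)*conj(-1) + 8*(0)*conj(0) + 6*(0)*conj(1)]
      = (1/24)[(18) + (12) + (-6) + (0) + (0)] = 24/24 = 1
Dimension check: dim(rho) = sum (mult * dim) = 0*1 + 1*1 + 1*2 + 0*3 + 1*3 = 6 = chi_rho(e) = 6.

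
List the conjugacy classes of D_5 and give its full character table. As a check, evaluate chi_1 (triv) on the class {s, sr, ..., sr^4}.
Conjugacy classes: {e} of size 1, {r^1, r^4} of size 2, {r^2, r^3} of size 2, {s, sr, ..., sr^4} of size 5.
Character table:
  irrep \ class              {e} (size 1)  {r^1, r^4} (size 2)  {r^2, r^3} (size 2)  {s, sr, ..., sr^4} (size 5)
  chi_1 (triv)               1             1                    1                    1                          
  chi_2 (sign: r->1, s->-1)  1             1                    1                    -1                         
  chi_3 (2d, j=1)            2             -1/2 + sqrt(5)/2     -sqrt(5)/2 - 1/2     0                          
  chi_4 (2d, j=2)            2             -sqrt(5)/2 - 1/2     -1/2 + sqrt(5)/2     0                          

Spot check: chi_1 (triv) on {s, sr, ..., sr^4} = 1.

Working: D_5 has order 2*5 = 10 with 4 conjugacy classes, hence 4 irreducibles. Sum of squared dims 1 + 1 + 4 + 4 = 10 = |G|. Linear characters come from the abelianisation; the 2-dimensional irreps have character r^k -> 2*cos(2*pi*j*k/5), reflections -> 0.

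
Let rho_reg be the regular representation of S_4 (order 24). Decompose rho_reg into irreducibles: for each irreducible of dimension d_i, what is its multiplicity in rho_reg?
Each irreducible V_i of dimension d_i appears with multiplicity d_i, i.e. rho_reg = (direct sum over all irreducibles V_i) d_i V_i. The irreducible dimensions for S_4 are 1, 1, 2, 3, 3: 2 irreducibles of dimension 1, each with multiplicity 1; 1 irreducible of dimension 2, with multiplicity 2; 2 irreducibles of dimension 3, each with multiplicity 3. Total dimension 2*1*1 + 1*2*2 + 2*3*3 = 24 = |G|.

Explanation: General theorem: in the regular representation of a finite group G, each irreducible appears with multiplicity equal to its dimension. Check: dim(rho_reg) = sum d_i^2 = 1 + 1 + 4 + 9 + 9 = 24 = |G|.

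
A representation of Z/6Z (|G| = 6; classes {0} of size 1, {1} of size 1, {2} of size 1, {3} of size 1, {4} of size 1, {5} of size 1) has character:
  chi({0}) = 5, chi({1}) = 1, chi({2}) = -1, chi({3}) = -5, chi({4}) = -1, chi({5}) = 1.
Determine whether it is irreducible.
Not irreducible (reducible): <chi, chi> = 9 > 1.

Solution. <chi, chi> = (1/|G|) sum_C |C| * |chi(C)|^2 = (1/6)[1*|5|^2 + 1*|1|^2 + 1*|-1|^2 + 1*|-5|^2 + 1*|-1|^2 + 1*|1|^2]
  = (1/6)[(25) + (1) + (1) + (25) + (1) + (1)] = 54/6 = 9.
(Exp terms are combined using exp(i*s)*conj(exp(i*t)) = exp(i*(s-t)), and sums of them are collapsed using the identity that for every m > 1 the m distinct m-th roots of unity sum to 0, e.g. 1 + exp(2*I*pi/3) + exp(-2*I*pi/3) = 0.)
A character is irreducible iff <chi, chi> = 1, so this representation is reducible.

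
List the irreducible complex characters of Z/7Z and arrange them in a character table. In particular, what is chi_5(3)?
Character table of Z/7Z (irreps indexed chi_0,...,chi_6 with chi_k(m) = zeta_7^(k*m), zeta_7 = exp(2*pi*i/7)):
  irrep \ class  {0} (size 1)  {1} (size 1)    {2} (size 1)    {3} (size 1)    {4} (size 1)    {5} (size 1)    {6} (size 1)  
  chi_0          1             1               1               1               1               1               1             
  chi_1          1             exp(2*I*pi/7)   exp(4*I*pi/7)   exp(6*I*pi/7)   exp(-6*I*pi/7)  exp(-4*I*pi/7)  exp(-2*I*pi/7)
  chi_2          1             exp(4*I*pi/7)   exp(-6*I*pi/7)  exp(-2*I*pi/7)  exp(2*I*pi/7)   exp(6*I*pi/7)   exp(-4*I*pi/7)
  chi_3          1             exp(6*I*pi/7)   exp(-2*I*pi/7)  exp(4*I*pi/7)   exp(-4*I*pi/7)  exp(2*I*pi/7)   exp(-6*I*pi/7)
  chi_4          1             exp(-6*I*pi/7)  exp(2*I*pi/7)   exp(-4*I*pi/7)  exp(4*I*pi/7)   exp(-2*I*pi/7)  exp(6*I*pi/7) 
  chi_5          1             exp(-4*I*pi/7)  exp(6*I*pi/7)   exp(2*I*pi/7)   exp(-2*I*pi/7)  exp(-6*I*pi/7)  exp(4*I*pi/7) 
  chi_6          1             exp(-2*I*pi/7)  exp(-4*I*pi/7)  exp(-6*I*pi/7)  exp(6*I*pi/7)   exp(4*I*pi/7)   exp(2*I*pi/7) 

Spot check: chi_5(3) = zeta_7^(5*3) = zeta_7^15 = exp(2*I*pi/7).

Justification: Z/7Z is abelian, so all 7 irreducible complex representations are 1-dimensional. They are given by chi_k(m) = zeta_7^(k*m) for k = 0,...,6. Row orthogonality: sum_m chi_k(m) conj(chi_l(m)) = 7 * [k = l].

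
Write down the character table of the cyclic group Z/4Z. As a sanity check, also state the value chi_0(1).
Character table of Z/4Z (irreps indexed chi_0,...,chi_3 with chi_k(m) = zeta_4^(k*m), zeta_4 = exp(2*pi*i/4)):
  irrep \ class  {0} (size 1)  {1} (size 1)  {2} (size 1)  {3} (size 1)
  chi_0          1             1             1             1           
  chi_1          1             I             -1            -I          
  chi_2          1             -1            1             -1          
  chi_3          1             -I            -1            I           

Spot check: chi_0(1) = zeta_4^(0*1) = zeta_4^0 = 1.

Proof sketch: Z/4Z is abelian, so all 4 irreducible complex representations are 1-dimensional. They are given by chi_k(m) = zeta_4^(k*m) for k = 0,...,3. Row orthogonality: sum_m chi_k(m) conj(chi_l(m)) = 4 * [k = l].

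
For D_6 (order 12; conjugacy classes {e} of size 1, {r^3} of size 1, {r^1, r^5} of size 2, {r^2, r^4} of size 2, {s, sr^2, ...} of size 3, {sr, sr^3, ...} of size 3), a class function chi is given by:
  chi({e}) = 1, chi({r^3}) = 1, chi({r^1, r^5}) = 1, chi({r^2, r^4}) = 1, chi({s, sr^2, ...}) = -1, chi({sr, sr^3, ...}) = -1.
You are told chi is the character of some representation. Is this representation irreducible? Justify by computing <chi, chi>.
Irreducible: <chi, chi> = 1.

Explanation: <chi, chi> = (1/|G|) sum_C |C| * |chi(C)|^2 = (1/12)[1*|1|^2 + 1*|1|^2 + 2*|1|^2 + 2*|1|^2 + 3*|-1|^2 + 3*|-1|^2]
  = (1/12)[(1) + (1) + (2) + (2) + (3) + (3)] = 12/12 = 1.
A character is irreducible iff <chi, chi> = 1, so this representation is irreducible.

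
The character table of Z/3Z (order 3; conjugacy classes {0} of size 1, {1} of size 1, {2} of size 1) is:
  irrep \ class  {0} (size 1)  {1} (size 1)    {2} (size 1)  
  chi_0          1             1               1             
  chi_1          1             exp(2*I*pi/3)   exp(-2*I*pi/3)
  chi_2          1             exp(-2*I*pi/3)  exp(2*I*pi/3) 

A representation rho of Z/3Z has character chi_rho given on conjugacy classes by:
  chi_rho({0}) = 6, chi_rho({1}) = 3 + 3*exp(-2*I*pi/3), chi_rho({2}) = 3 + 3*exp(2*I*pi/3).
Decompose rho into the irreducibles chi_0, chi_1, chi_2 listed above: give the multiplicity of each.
Multiplicities: chi_0: 3, chi_1: 0, chi_2: 3.

Reasoning: Use <chi_rho, chi> = (1/|G|) sum_C |C| * chi_rho(C) * conj(chi(C)) with |G| = 3 for each irreducible chi in the table:
  <chi_rho, chi_0> = (1/3)[1*(6)*conj(1) + 1*(3 + 3*exp(-2*I*pi/3))*conj(1) + 1*(3 + 3*exp(2*I*pi/3))*conj(1)]
      = (1/3)[(6) + (3 + 3*exp(-2*I*pi/3)) + (3 + 3*exp(2*I*pi/3))] = 9/3 = 3
  <chi_rho, chi_1> = (1/3)[1*(6)*conj(1) + 1*(3 + 3*exp(-2*I*pi/3))*conj(exp(2*I*pi/3)) + 1*(3 + 3*exp(2*I*pi/3))*conj(exp(-2*I*pi/3))]
      = (1/3)[(6) + (-3) + (-3)] = 0/3 = 0
  <chi_rho, chi_2> = (1/3)[1*(6)*conj(1) + 1*(3 + 3*exp(-2*I*pi/3))*conj(exp(-2*I*pi/3)) + 1*(3 + 3*exp(2*I*pi/3))*conj(exp(2*I*pi/3))]
      = (1/3)[(6) + (3 + 3*exp(2*I*pi/3)) + (3 + 3*exp(-2*I*pi/3))] = 9/3 = 3
(Exp terms are combined using exp(i*s)*conj(exp(i*t)) = exp(i*(s-t)), and sums of them are collapsed using the identity that for every m > 1 the m distinct m-th roots of unity sum to 0, e.g. 1 + exp(2*I*pi/3) + exp(-2*I*pi/3) = 0.)
Dimension check: dim(rho) = sum (mult * dim) = 3*1 + 0*1 + 3*1 = 6 = chi_rho(e) = 6.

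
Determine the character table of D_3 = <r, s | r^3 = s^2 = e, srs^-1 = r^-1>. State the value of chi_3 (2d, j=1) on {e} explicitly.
Conjugacy classes: {e} of size 1, {r^1, r^2} of size 2, {s, sr, ..., sr^2} of size 3.
Character table:
  irrep \ class              {e} (size 1)  {r^1, r^2} (size 2)  {s, sr, ..., sr^2} (size 3)
  chi_1 (triv)               1             1                    1                          
  chi_2 (sign: r->1, s->-1)  1             1                    -1                         
  chi_3 (2d, j=1)            2             -1                   0                          

Spot check: chi_3 (2d, j=1) on {e} = 2.

D_3 has order 2*3 = 6 with 3 conjugacy classes, hence 3 irreducibles. Sum of squared dims 1 + 1 + 4 = 6 = |G|. Linear characters come from the abelianisation; the 2-dimensional irreps have character r^k -> 2*cos(2*pi*j*k/3), reflections -> 0.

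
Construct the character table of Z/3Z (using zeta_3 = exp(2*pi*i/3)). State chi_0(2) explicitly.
Character table of Z/3Z (irreps indexed chi_0,...,chi_2 with chi_k(m) = zeta_3^(k*m), zeta_3 = exp(2*pi*i/3)):
  irrep \ class  {0} (size 1)  {1} (size 1)    {2} (size 1)  
  chi_0          1             1               1             
  chi_1          1             exp(2*I*pi/3)   exp(-2*I*pi/3)
  chi_2          1             exp(-2*I*pi/3)  exp(2*I*pi/3) 

Spot check: chi_0(2) = zeta_3^(0*2) = zeta_3^0 = 1.

Z/3Z is abelian, so all 3 irreducible complex representations are 1-dimensional. They are given by chi_k(m) = zeta_3^(k*m) for k = 0,...,2. Row orthogonality: sum_m chi_k(m) conj(chi_l(m)) = 3 * [k = l].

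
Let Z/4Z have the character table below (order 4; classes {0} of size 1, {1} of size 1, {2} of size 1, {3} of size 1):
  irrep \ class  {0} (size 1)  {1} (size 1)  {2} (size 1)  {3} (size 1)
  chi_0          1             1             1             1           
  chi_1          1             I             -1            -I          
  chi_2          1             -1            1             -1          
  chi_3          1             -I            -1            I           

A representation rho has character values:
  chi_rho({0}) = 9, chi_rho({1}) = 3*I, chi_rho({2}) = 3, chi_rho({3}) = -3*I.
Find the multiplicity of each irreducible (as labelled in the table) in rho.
Multiplicities: chi_0: 3, chi_1: 3, chi_2: 3, chi_3: 0.

Solution. Use <chi_rho, chi> = (1/|G|) sum_C |C| * chi_rho(C) * conj(chi(C)) with |G| = 4 for each irreducible chi in the table:
  <chi_rho, chi_0> = (1/4)[1*(9)*conj(1) + 1*(3*I)*conj(1) + 1*(3)*conj(1) + 1*(-3*I)*conj(1)]
      = (1/4)[(9) + (3*I) + (3) + (-3*I)] = 12/4 = 3
  <chi_rho, chi_1> = (1/4)[1*(9)*conj(1) + 1*(3*I)*conj(I) + 1*(3)*conj(-1) + 1*(-3*I)*conj(-I)]
      = (1/4)[(9) + (3) + (-3) + (3)] = 12/4 = 3
  <chi_rho, chi_2> = (1/4)[1*(9)*conj(1) + 1*(3*I)*conj(-1) + 1*(3)*conj(1) + 1*(-3*I)*conj(-1)]
      = (1/4)[(9) + (-3*I) + (3) + (3*I)] = 12/4 = 3
  <chi_rho, chi_3> = (1/4)[1*(9)*conj(1) + 1*(3*I)*conj(-I) + 1*(3)*conj(-1) + 1*(-3*I)*conj(I)]
      = (1/4)[(9) + (-3) + (-3) + (-3)] = 0/4 = 0
(Exp terms are combined using exp(i*s)*conj(exp(i*t)) = exp(i*(s-t)), and sums of them are collapsed using the identity that for every m > 1 the m distinct m-th roots of unity sum to 0, e.g. 1 + exp(2*I*pi/3) + exp(-2*I*pi/3) = 0.)
Dimension check: dim(rho) = sum (mult * dim) = 3*1 + 3*1 + 3*1 + 0*1 = 9 = chi_rho(e) = 9.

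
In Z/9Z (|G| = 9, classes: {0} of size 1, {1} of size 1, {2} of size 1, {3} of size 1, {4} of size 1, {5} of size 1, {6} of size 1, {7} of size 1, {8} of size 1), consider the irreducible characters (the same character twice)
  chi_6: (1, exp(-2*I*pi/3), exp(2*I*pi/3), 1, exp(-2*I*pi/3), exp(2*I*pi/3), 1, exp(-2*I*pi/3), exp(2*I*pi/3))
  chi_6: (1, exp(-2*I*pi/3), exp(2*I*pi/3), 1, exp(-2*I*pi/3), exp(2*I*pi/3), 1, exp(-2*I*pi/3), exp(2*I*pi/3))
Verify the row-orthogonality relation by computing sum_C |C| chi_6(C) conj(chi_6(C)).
Sum = 9 = |G| = 9; so <chi_6, chi_6> = 1 (norm-1 confirms irreducibility).

Explanation: Compute term by term over conjugacy classes (|C| * chi_6(C) * conj(chi_6(C))):
  1*(1)*conj(1) + 1*(exp(-2*I*pi/3))*conj(exp(-2*I*pi/3)) + 1*(exp(2*I*pi/3))*conj(exp(2*I*pi/3)) + 1*(1)*conj(1) + 1*(exp(-2*I*pi/3))*conj(exp(-2*I*pi/3)) + 1*(exp(2*I*pi/3))*conj(exp(2*I*pi/3)) + 1*(1)*conj(1) + 1*(exp(-2*I*pi/3))*conj(exp(-2*I*pi/3)) + 1*(exp(2*I*pi/3))*conj(exp(2*I*pi/3))
  = (1) + (1) + (1) + (1) + (1) + (1) + (1) + (1) + (1)
  = 9.
(Exp terms are combined using exp(i*s)*conj(exp(i*t)) = exp(i*(s-t)), and sums of them are collapsed using the identity that for every m > 1 the m distinct m-th roots of unity sum to 0, e.g. 1 + exp(2*I*pi/3) + exp(-2*I*pi/3) = 0.)
Dividing by |G| = 9 gives 9/9 = 1, matching the row-orthogonality relation <chi_6, chi_6> = [chi_6 = chi_6].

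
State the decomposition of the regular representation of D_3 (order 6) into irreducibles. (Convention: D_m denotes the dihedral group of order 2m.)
Each irreducible V_i of dimension d_i appears with multiplicity d_i, i.e. rho_reg = (direct sum over all irreducibles V_i) d_i V_i. The irreducible dimensions for D_3 are 1, 1, 2: 2 irreducibles of dimension 1, each with multiplicity 1; 1 irreducible of dimension 2, with multiplicity 2. Total dimension 2*1*1 + 1*2*2 = 6 = |G|.

Solution. General theorem: in the regular representation of a finite group G, each irreducible appears with multiplicity equal to its dimension. Check: dim(rho_reg) = sum d_i^2 = 1 + 1 + 4 = 6 = |G|.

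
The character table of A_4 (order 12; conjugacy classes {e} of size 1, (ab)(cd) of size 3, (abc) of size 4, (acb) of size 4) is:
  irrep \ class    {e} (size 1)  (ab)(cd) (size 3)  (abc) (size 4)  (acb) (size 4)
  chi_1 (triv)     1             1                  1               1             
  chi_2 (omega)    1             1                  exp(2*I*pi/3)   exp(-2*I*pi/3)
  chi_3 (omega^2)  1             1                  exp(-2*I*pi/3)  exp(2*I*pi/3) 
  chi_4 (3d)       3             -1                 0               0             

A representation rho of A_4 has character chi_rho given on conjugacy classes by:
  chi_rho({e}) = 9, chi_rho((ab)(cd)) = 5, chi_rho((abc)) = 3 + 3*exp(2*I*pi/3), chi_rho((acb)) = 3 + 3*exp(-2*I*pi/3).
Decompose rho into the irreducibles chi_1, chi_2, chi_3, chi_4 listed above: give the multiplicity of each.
Multiplicities: chi_1: 3, chi_2: 3, chi_3: 0, chi_4: 1.

Solution. Use <chi_rho, chi> = (1/|G|) sum_C |C| * chi_rho(C) * conj(chi(C)) with |G| = 12 for each irreducible chi in the table:
  <chi_rho, chi_1> = (1/12)[1*(9)*conj(1) + 3*(5)*conj(1) + 4*(3 + 3*exp(2*I*pi/3))*conj(1) + 4*(3 + 3*exp(-2*I*pi/3))*conj(1)]
      = (1/12)[(9) + (15) + (12 + 12*exp(2*I*pi/3)) + (12 + 12*exp(-2*I*pi/3))] = 36/12 = 3
  <chi_rho, chi_2> = (1/12)[1*(9)*conj(1) + 3*(5)*conj(1) + 4*(3 + 3*exp(2*I*pi/3))*conj(exp(2*I*pi/3)) + 4*(3 + 3*exp(-2*I*pi/3))*conj(exp(-2*I*pi/3))]
      = (1/12)[(9) + (15) + (12 + 12*exp(-2*I*pi/3)) + (12 + 12*exp(2*I*pi/3))] = 36/12 = 3
  <chi_rho, chi_3> = (1/12)[1*(9)*conj(1) + 3*(5)*conj(1) + 4*(3 + 3*exp(2*I*pi/3))*conj(exp(-2*I*pi/3)) + 4*(3 + 3*exp(-2*I*pi/3))*conj(exp(2*I*pi/3))]
      = (1/12)[(9) + (15) + (-12) + (-12)] = 0/12 = 0
  <chi_rho, chi_4> = (1/12)[1*(9)*conj(3) + 3*(5)*conj(-1) + 4*(3 + 3*exp(2*I*pi/3))*conj(0) + 4*(3 + 3*exp(-2*I*pi/3))*conj(0)]
      = (1/12)[(27) + (-15) + (0) + (0)] = 12/12 = 1
(Exp terms are combined using exp(i*s)*conj(exp(i*t)) = exp(i*(s-t)), and sums of them are collapsed using the identity that for every m > 1 the m distinct m-th roots of unity sum to 0, e.g. 1 + exp(2*I*pi/3) + exp(-2*I*pi/3) = 0.)
Dimension check: dim(rho) = sum (mult * dim) = 3*1 + 3*1 + 0*1 + 1*3 = 9 = chi_rho(e) = 9.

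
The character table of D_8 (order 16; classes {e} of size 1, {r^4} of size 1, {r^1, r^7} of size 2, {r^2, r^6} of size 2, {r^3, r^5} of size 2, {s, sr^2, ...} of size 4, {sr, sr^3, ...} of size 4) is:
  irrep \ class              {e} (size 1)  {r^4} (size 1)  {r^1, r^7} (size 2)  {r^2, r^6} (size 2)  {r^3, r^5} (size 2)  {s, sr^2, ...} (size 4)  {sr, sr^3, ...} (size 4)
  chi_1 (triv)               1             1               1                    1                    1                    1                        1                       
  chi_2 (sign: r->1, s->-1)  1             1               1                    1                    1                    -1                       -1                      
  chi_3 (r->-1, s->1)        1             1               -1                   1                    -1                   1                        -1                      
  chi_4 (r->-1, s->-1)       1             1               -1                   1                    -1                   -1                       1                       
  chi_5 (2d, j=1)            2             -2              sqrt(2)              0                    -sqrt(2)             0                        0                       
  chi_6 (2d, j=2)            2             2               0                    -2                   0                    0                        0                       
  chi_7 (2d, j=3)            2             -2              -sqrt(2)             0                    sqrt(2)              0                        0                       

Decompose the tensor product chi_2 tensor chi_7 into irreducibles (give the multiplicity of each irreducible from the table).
chi_2 tensor chi_7 = chi_7 (all other irreducibles have multiplicity 0).

Justification: The character of a tensor product is the pointwise product (chi_2 * chi_7)(C) = chi_2(C) * chi_7(C):
  {e}: (1)*(2), {r^4}: (1)*(-2), {r^1, r^7}: (1)*(-sqrt(2)), {r^2, r^6}: (1)*(0), {r^3, r^5}: (1)*(sqrt(2)), {s, sr^2, ...}: (-1)*(0), {sr, sr^3, ...}: (-1)*(0)
so (chi_2 * chi_7) takes values
  {e} -> 2, {r^4} -> -2, {r^1, r^7} -> -sqrt(2), {r^2, r^6} -> 0, {r^3, r^5} -> sqrt(2), {s, sr^2, ...} -> 0, {sr, sr^3, ...} -> 0.
Now take the inner product of this character with each irreducible chi from the table, <chi_2*chi_7, chi> = (1/16) sum_C |C| (chi_2*chi_7)(C) conj(chi(C)):
  <chi_2*chi_7, chi_1> = (1/16)[1*(2)*conj(1) + 1*(-2)*conj(1) + 2*(-sqrt(2))*conj(1) + 2*(0)*conj(1) + 2*(sqrt(2))*conj(1) + 4*(0)*conj(1) + 4*(0)*conj(1)]
      = (1/16)[(2) + (-2) + (-2*sqrt(2)) + (0) + (2*sqrt(2)) + (0) + (0)] = 0/16 = 0
  <chi_2*chi_7, chi_2> = (1/16)[1*(2)*conj(1) + 1*(-2)*conj(1) + 2*(-sqrt(2))*conj(1) + 2*(0)*conj(1) + 2*(sqrt(2))*conj(1) + 4*(0)*conj(-1) + 4*(0)*conj(-1)]
      = (1/16)[(2) + (-2) + (-2*sqrt(2)) + (0) + (2*sqrt(2)) + (0) + (0)] = 0/16 = 0
  <chi_2*chi_7, chi_3> = (1/16)[1*(2)*conj(1) + 1*(-2)*conj(1) + 2*(-sqrt(2))*conj(-1) + 2*(0)*conj(1) + 2*(sqrt(2))*conj(-1) + 4*(0)*conj(1) + 4*(0)*conj(-1)]
      = (1/16)[(2) + (-2) + (2*sqrt(2)) + (0) + (-2*sqrt(2)) + (0) + (0)] = 0/16 = 0
  <chi_2*chi_7, chi_4> = (1/16)[1*(2)*conj(1) + 1*(-2)*conj(1) + 2*(-sqrt(2))*conj(-1) + 2*(0)*conj(1) + 2*(sqrt(2))*conj(-1) + 4*(0)*conj(-1) + 4*(0)*conj(1)]
      = (1/16)[(2) + (-2) + (2*sqrt(2)) + (0) + (-2*sqrt(2)) + (0) + (0)] = 0/16 = 0
  <chi_2*chi_7, chi_5> = (1/16)[1*(2)*conj(2) + 1*(-2)*conj(-2) + 2*(-sqrt(2))*conj(sqrt(2)) + 2*(0)*conj(0) + 2*(sqrt(2))*conj(-sqrt(2)) + 4*(0)*conj(0) + 4*(0)*conj(0)]
      = (1/16)[(4) + (4) + (-4) + (0) + (-4) + (0) + (0)] = 0/16 = 0
  <chi_2*chi_7, chi_6> = (1/16)[1*(2)*conj(2) + 1*(-2)*conj(2) + 2*(-sqrt(2))*conj(0) + 2*(0)*conj(-2) + 2*(sqrt(2))*conj(0) + 4*(0)*conj(0) + 4*(0)*conj(0)]
      = (1/16)[(4) + (-4) + (0) + (0) + (0) + (0) + (0)] = 0/16 = 0
  <chi_2*chi_7, chi_7> = (1/16)[1*(2)*conj(2) + 1*(-2)*conj(-2) + 2*(-sqrt(2))*conj(-sqrt(2)) + 2*(0)*conj(0) + 2*(sqrt(2))*conj(sqrt(2)) + 4*(0)*conj(0) + 4*(0)*conj(0)]
      = (1/16)[(4) + (4) + (4) + (0) + (4) + (0) + (0)] = 16/16 = 1
Hence the multiplicities are chi_7: 1. Dimension check: dim(chi_2)*dim(chi_7) = 1*2 = 2 and sum (mult * dim) = 1*2 = 2.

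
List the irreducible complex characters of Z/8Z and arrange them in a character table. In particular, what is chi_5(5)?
Character table of Z/8Z (irreps indexed chi_0,...,chi_7 with chi_k(m) = zeta_8^(k*m), zeta_8 = exp(2*pi*i/8)):
  irrep \ class  {0} (size 1)  {1} (size 1)    {2} (size 1)  {3} (size 1)    {4} (size 1)  {5} (size 1)    {6} (size 1)  {7} (size 1)  
  chi_0          1             1               1             1               1             1               1             1             
  chi_1          1             exp(I*pi/4)     I             exp(3*I*pi/4)   -1            exp(-3*I*pi/4)  -I            exp(-I*pi/4)  
  chi_2          1             I               -1            -I              1             I               -1            -I            
  chi_3          1             exp(3*I*pi/4)   -I            exp(I*pi/4)     -1            exp(-I*pi/4)    I             exp(-3*I*pi/4)
  chi_4          1             -1              1             -1              1             -1              1             -1            
  chi_5          1             exp(-3*I*pi/4)  I             exp(-I*pi/4)    -1            exp(I*pi/4)     -I            exp(3*I*pi/4) 
  chi_6          1             -I              -1            I               1             -I              -1            I             
  chi_7          1             exp(-I*pi/4)    -I            exp(-3*I*pi/4)  -1            exp(3*I*pi/4)   I             exp(I*pi/4)   

Spot check: chi_5(5) = zeta_8^(5*5) = zeta_8^25 = exp(I*pi/4).

Argument: Z/8Z is abelian, so all 8 irreducible complex representations are 1-dimensional. They are given by chi_k(m) = zeta_8^(k*m) for k = 0,...,7. Row orthogonality: sum_m chi_k(m) conj(chi_l(m)) = 8 * [k = l].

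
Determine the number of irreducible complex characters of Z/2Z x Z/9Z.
18

Details: The number of irreducible complex representations of a finite group equals its number of conjugacy classes. Z/2Z x Z/9Z is abelian of order 18, so every element is its own conjugacy class: 18 classes, so Z/2Z x Z/9Z (order 18) has exactly 18 irreducible complex representations.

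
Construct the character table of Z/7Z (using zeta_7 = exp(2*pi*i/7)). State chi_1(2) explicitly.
Character table of Z/7Z (irreps indexed chi_0,...,chi_6 with chi_k(m) = zeta_7^(k*m), zeta_7 = exp(2*pi*i/7)):
  irrep \ class  {0} (size 1)  {1} (size 1)    {2} (size 1)    {3} (size 1)    {4} (size 1)    {5} (size 1)    {6} (size 1)  
  chi_0          1             1               1               1               1               1               1             
  chi_1          1             exp(2*I*pi/7)   exp(4*I*pi/7)   exp(6*I*pi/7)   exp(-6*I*pi/7)  exp(-4*I*pi/7)  exp(-2*I*pi/7)
  chi_2          1             exp(4*I*pi/7)   exp(-6*I*pi/7)  exp(-2*I*pi/7)  exp(2*I*pi/7)   exp(6*I*pi/7)   exp(-4*I*pi/7)
  chi_3          1             exp(6*I*pi/7)   exp(-2*I*pi/7)  exp(4*I*pi/7)   exp(-4*I*pi/7)  exp(2*I*pi/7)   exp(-6*I*pi/7)
  chi_4          1             exp(-6*I*pi/7)  exp(2*I*pi/7)   exp(-4*I*pi/7)  exp(4*I*pi/7)   exp(-2*I*pi/7)  exp(6*I*pi/7) 
  chi_5          1             exp(-4*I*pi/7)  exp(6*I*pi/7)   exp(2*I*pi/7)   exp(-2*I*pi/7)  exp(-6*I*pi/7)  exp(4*I*pi/7) 
  chi_6          1             exp(-2*I*pi/7)  exp(-4*I*pi/7)  exp(-6*I*pi/7)  exp(6*I*pi/7)   exp(4*I*pi/7)   exp(2*I*pi/7) 

Spot check: chi_1(2) = zeta_7^(1*2) = zeta_7^2 = exp(4*I*pi/7).

Argument: Z/7Z is abelian, so all 7 irreducible complex representations are 1-dimensional. They are given by chi_k(m) = zeta_7^(k*m) for k = 0,...,6. Row orthogonality: sum_m chi_k(m) conj(chi_l(m)) = 7 * [k = l].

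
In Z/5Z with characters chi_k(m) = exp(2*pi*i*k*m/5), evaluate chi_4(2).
chi_4(2) = zeta_5^8 = exp(-4*I*pi/5)

chi_4(2) = zeta_5^(4*2) = zeta_5^8. Since zeta_5^5 = 1, this equals zeta_5^3 = exp(2*pi*i*3/5) = exp(-4*I*pi/5).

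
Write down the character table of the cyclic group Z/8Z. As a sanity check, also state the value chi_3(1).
Character table of Z/8Z (irreps indexed chi_0,...,chi_7 with chi_k(m) = zeta_8^(k*m), zeta_8 = exp(2*pi*i/8)):
  irrep \ class  {0} (size 1)  {1} (size 1)    {2} (size 1)  {3} (size 1)    {4} (size 1)  {5} (size 1)    {6} (size 1)  {7} (size 1)  
  chi_0          1             1               1             1               1             1               1             1             
  chi_1          1             exp(I*pi/4)     I             exp(3*I*pi/4)   -1            exp(-3*I*pi/4)  -I            exp(-I*pi/4)  
  chi_2          1             I               -1            -I              1             I               -1            -I            
  chi_3          1             exp(3*I*pi/4)   -I            exp(I*pi/4)     -1            exp(-I*pi/4)    I             exp(-3*I*pi/4)
  chi_4          1             -1              1             -1              1             -1              1             -1            
  chi_5          1             exp(-3*I*pi/4)  I             exp(-I*pi/4)    -1            exp(I*pi/4)     -I            exp(3*I*pi/4) 
  chi_6          1             -I              -1            I               1             -I              -1            I             
  chi_7          1             exp(-I*pi/4)    -I            exp(-3*I*pi/4)  -1            exp(3*I*pi/4)   I             exp(I*pi/4)   

Spot check: chi_3(1) = zeta_8^(3*1) = zeta_8^3 = exp(3*I*pi/4).

Why: Z/8Z is abelian, so all 8 irreducible complex representations are 1-dimensional. They are given by chi_k(m) = zeta_8^(k*m) for k = 0,...,7. Row orthogonality: sum_m chi_k(m) conj(chi_l(m)) = 8 * [k = l].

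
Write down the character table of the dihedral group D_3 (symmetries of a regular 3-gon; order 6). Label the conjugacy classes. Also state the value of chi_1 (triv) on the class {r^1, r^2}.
Conjugacy classes: {e} of size 1, {r^1, r^2} of size 2, {s, sr, ..., sr^2} of size 3.
Character table:
  irrep \ class              {e} (size 1)  {r^1, r^2} (size 2)  {s, sr, ..., sr^2} (size 3)
  chi_1 (triv)               1             1                    1                          
  chi_2 (sign: r->1, s->-1)  1             1                    -1                         
  chi_3 (2d, j=1)            2             -1                   0                          

Spot check: chi_1 (triv) on {r^1, r^2} = 1.

Explanation: D_3 has order 2*3 = 6 with 3 conjugacy classes, hence 3 irreducibles. Sum of squared dims 1 + 1 + 4 = 6 = |G|. Linear characters come from the abelianisation; the 2-dimensional irreps have character r^k -> 2*cos(2*pi*j*k/3), reflections -> 0.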